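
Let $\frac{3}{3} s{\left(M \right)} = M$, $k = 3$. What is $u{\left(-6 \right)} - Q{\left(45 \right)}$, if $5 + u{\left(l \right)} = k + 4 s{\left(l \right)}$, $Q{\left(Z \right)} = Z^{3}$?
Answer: $-91151$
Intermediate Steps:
$s{\left(M \right)} = M$
$u{\left(l \right)} = -2 + 4 l$ ($u{\left(l \right)} = -5 + \left(3 + 4 l\right) = -2 + 4 l$)
$u{\left(-6 \right)} - Q{\left(45 \right)} = \left(-2 + 4 \left(-6\right)\right) - 45^{3} = \left(-2 - 24\right) - 91125 = -26 - 91125 = -91151$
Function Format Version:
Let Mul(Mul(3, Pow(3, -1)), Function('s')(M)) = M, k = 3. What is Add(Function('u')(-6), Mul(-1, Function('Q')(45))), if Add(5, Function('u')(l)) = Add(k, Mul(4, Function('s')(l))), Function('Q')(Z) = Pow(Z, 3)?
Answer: -91151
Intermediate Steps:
Function('s')(M) = M
Function('u')(l) = Add(-2, Mul(4, l)) (Function('u')(l) = Add(-5, Add(3, Mul(4, l))) = Add(-2, Mul(4, l)))
Add(Function('u')(-6), Mul(-1, Function('Q')(45))) = Add(Add(-2, Mul(4, -6)), Mul(-1, Pow(45, 3))) = Add(Add(-2, -24), Mul(-1, 91125)) = Add(-26, -91125) = -91151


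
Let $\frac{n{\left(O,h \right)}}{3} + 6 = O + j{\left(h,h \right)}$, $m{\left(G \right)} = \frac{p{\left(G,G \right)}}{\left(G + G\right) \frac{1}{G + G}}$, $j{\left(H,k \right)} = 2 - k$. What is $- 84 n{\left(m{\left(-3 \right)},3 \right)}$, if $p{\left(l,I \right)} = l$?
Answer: $2520$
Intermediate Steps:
$m{\left(G \right)} = G$ ($m{\left(G \right)} = \frac{G}{\left(G + G\right) \frac{1}{G + G}} = \frac{G}{2 G \frac{1}{2 G}} = \frac{G}{1} = G 1 = G$)
$n{\left(O,h \right)} = -12 - 3 h + 3 O$ ($n{\left(O,h \right)} = -18 + 3 \left(O - \left(-2 + h\right)\right) = -18 + 3 \left(2 + O - h\right) = -18 + \left(6 - 3 h + 3 O\right) = -12 - 3 h + 3 O$)
$- 84 n{\left(m{\left(-3 \right)},3 \right)} = - 84 \left(-12 - 9 + 3 \left(-3\right)\right) = - 84 \left(-12 - 9 - 9\right) = \left(-84\right) \left(-30\right) = 2520$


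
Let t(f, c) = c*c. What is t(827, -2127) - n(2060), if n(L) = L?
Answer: 4522069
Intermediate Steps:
t(f, c) = c²
t(827, -2127) - n(2060) = (-2127)² - 1*2060 = 4524129 - 2060 = 4522069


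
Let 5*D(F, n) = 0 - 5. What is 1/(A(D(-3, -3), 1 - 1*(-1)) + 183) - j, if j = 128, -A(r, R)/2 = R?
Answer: -22911/179 ≈ -127.99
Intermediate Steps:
D(F, n) = -1 (D(F, n) = (0 - 5)/5 = (⅕)*(-5) = -1)
A(r, R) = -2*R
1/(A(D(-3, -3), 1 - 1*(-1)) + 183) - j = 1/(-2*(1 - 1*(-1)) + 183) - 1*128 = 1/(-2*(1 + 1) + 183) - 128 = 1/(-2*2 + 183) - 128 = 1/(-4 + 183) - 128 = 1/179 - 128 = -22911/179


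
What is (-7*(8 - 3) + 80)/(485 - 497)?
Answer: -15/4 ≈ -3.7500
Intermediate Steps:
(-7*(8 - 3) + 80)/(485 - 497) = (-7*5 + 80)/(-12) = (-35 + 80)*(-1/12) = 45*(-1/12) = -15/4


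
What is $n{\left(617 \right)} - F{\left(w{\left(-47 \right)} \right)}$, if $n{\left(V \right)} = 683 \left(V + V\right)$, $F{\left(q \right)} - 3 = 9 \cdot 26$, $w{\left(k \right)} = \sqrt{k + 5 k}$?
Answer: $842585$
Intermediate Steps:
$w{\left(k \right)} = \sqrt{6} \sqrt{k}$ ($w{\left(k \right)} = \sqrt{6 k} = \sqrt{6} \sqrt{k}$)
$F{\left(q \right)} = 237$ ($F{\left(q \right)} = 3 + 9 \cdot 26 = 3 + 234 = 237$)
$n{\left(V \right)} = 1366 V$ ($n{\left(V \right)} = 683 \cdot 2 V = 1366 V$)
$n{\left(617 \right)} - F{\left(w{\left(-47 \right)} \right)} = 1366 \cdot 617 - 237 = 842822 - 237 = 842585$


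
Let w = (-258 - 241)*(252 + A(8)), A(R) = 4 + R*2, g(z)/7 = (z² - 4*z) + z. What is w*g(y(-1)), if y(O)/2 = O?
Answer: -9500960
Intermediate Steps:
y(O) = 2*O
g(z) = -21*z + 7*z² (g(z) = 7*((z² - 4*z) + z) = 7*(z² - 3*z) = -21*z + 7*z²)
A(R) = 4 + 2*R
w = -135728 (w = (-258 - 241)*(252 + (4 + 2*8)) = -499*(252 + (4 + 16)) = -499*(252 + 20) = -499*272 = -135728)
w*g(y(-1)) = -950096*2*(-1)*(-3 + 2*(-1)) = -950096*(-2)*(-3 - 2) = -950096*(-2)*(-5) = -135728*70 = -9500960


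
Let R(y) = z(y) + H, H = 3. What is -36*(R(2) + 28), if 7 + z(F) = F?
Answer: -936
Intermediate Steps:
z(F) = -7 + F
R(y) = -4 + y (R(y) = (-7 + y) + 3 = -4 + y)
-36*(R(2) + 28) = -36*((-4 + 2) + 28) = -36*(-2 + 28) = -36*26 = -936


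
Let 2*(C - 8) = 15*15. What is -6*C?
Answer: -723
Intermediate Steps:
C = 241/2 (C = 8 + (15*15)/2 = 8 + (½)*225 = 8 + 225/2 = 241/2 ≈ 120.50)
-6*C = -6*241/2 = -723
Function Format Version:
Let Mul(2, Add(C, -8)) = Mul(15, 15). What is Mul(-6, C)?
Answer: -723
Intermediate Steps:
C = Rational(241, 2) (C = Add(8, Mul(Rational(1, 2), Mul(15, 15))) = Add(8, Mul(Rational(1, 2), 225)) = Add(8, Rational(225, 2)) = Rational(241, 2) ≈ 120.50)
Mul(-6, C) = Mul(-6, Rational(241, 2)) = -723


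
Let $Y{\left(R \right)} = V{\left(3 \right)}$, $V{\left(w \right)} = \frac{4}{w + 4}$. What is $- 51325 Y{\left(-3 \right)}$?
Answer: $- \frac{205300}{7} \approx -29329.0$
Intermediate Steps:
$V{\left(w \right)} = \frac{4}{4 + w}$
$Y{\left(R \right)} = \frac{4}{7}$ ($Y{\left(R \right)} = \frac{4}{4 + 3} = \frac{4}{7}$)
$- 51325 Y{\left(-3 \right)} = \left(-51325\right) \frac{4}{7} = - \frac{205300}{7}$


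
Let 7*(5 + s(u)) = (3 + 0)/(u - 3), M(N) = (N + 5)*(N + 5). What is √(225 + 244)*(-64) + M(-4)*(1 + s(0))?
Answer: -29/7 - 64*√469 ≈ -1390.2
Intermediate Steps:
M(N) = (5 + N)² (M(N) = (5 + N)*(5 + N) = (5 + N)²)
s(u) = -5 + 3/(7*(-3 + u)) (s(u) = -5 + ((3 + 0)/(u - 3))/7 = -5 + (3/(-3 + u))/7 = -5 + 3/(7*(-3 + u)))
√(225 + 244)*(-64) + M(-4)*(1 + s(0)) = √(225 + 244)*(-64) + (5 - 4)²*(1 + (108 - 35*0)/(7*(-3 + 0))) = √469*(-64) + 1²*(1 + (⅐)*(108 + 0)/(-3)) = -64*√469 + 1*(1 + (⅐)*(-⅓)*108) = -64*√469 + 1*(1 - 36/7) = -64*√469 + 1*(-29/7) = -64*√469 - 29/7 = -29/7 - 64*√469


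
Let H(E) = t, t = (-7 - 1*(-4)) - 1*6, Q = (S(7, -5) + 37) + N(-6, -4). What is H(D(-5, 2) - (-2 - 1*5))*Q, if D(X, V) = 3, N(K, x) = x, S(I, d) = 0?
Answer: -297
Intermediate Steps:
Q = 33 (Q = (0 + 37) - 4 = 37 - 4 = 33)
t = -9 (t = (-7 + 4) - 6 = -3 - 6 = -9)
H(E) = -9
H(D(-5, 2) - (-2 - 1*5))*Q = -9*33 = -297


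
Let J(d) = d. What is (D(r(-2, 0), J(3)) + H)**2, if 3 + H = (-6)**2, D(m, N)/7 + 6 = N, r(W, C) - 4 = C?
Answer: 144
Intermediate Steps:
r(W, C) = 4 + C
D(m, N) = -42 + 7*N
H = 33 (H = -3 + (-6)**2 = -3 + 36 = 33)
(D(r(-2, 0), J(3)) + H)**2 = ((-42 + 7*3) + 33)**2 = ((-42 + 21) + 33)**2 = (-21 + 33)**2 = 12**2 = 144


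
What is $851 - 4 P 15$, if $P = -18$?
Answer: $919080$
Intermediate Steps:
$851 - 4 P 15 = 851 \left(-4\right) \left(-18\right) 15 = 851 \cdot 72 \cdot 15 = 851 \cdot 1080 = 919080$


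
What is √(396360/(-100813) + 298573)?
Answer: √3034435359056557/100813 ≈ 546.42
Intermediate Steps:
√(396360/(-100813) + 298573) = √(396360*(-1/100813) + 298573) = √(-396360/100813 + 298573) = √(30099643489/100813) = √3034435359056557/100813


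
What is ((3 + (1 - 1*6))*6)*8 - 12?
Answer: -108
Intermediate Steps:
((3 + (1 - 1*6))*6)*8 - 12 = ((3 + (1 - 6))*6)*8 - 12 = ((3 - 5)*6)*8 - 12 = -2*6*8 - 12 = -12*8 - 12 = -96 - 12 = -108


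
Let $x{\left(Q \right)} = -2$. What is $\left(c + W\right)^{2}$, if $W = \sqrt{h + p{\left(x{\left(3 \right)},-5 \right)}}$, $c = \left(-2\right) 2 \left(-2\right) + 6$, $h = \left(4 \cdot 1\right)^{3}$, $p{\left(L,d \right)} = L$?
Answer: $\left(14 + \sqrt{62}\right)^{2} \approx 478.47$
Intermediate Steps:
$h = 64$ ($h = 4^{3} = 64$)
$c = 14$ ($c = \left(-4\right) \left(-2\right) + 6 = 8 + 6 = 14$)
$W = \sqrt{62}$ ($W = \sqrt{64 - 2} = \sqrt{62} \approx 7.874$)
$\left(c + W\right)^{2} = \left(14 + \sqrt{62}\right)^{2}$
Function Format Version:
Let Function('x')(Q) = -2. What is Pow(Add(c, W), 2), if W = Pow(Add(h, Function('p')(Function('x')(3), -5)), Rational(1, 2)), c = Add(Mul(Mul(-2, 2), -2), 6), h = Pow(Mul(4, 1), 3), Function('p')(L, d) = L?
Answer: Pow(Add(14, Pow(62, Rational(1, 2))), 2) ≈ 478.47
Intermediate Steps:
h = 64 (h = Pow(4, 3) = 64)
c = 14 (c = Add(Mul(-4, -2), 6) = Add(8, 6) = 14)
W = Pow(62, Rational(1, 2)) (W = Pow(Add(64, -2), Rational(1, 2)) = Pow(62, Rational(1, 2)) ≈ 7.8740)
Pow(Add(c, W), 2) = Pow(Add(14, Pow(62, Rational(1, 2))), 2)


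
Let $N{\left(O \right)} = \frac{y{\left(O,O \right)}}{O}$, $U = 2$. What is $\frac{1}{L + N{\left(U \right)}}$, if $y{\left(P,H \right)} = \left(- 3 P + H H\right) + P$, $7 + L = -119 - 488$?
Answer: $- \frac{1}{614} \approx -0.0016287$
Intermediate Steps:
$L = -614$ ($L = -7 - 607 = -614$)
$y{\left(P,H \right)} = H^{2} - 2 P$ ($y{\left(P,H \right)} = \left(- 3 P + H^{2}\right) + P = \left(H^{2} - 3 P\right) + P = H^{2} - 2 P$)
$N{\left(O \right)} = \frac{O^{2} - 2 O}{O}$
$\frac{1}{L + N{\left(U \right)}} = \frac{1}{-614 + \left(-2 + 2\right)} = \frac{1}{-614 + 0} = \frac{1}{-614} = - \frac{1}{614}$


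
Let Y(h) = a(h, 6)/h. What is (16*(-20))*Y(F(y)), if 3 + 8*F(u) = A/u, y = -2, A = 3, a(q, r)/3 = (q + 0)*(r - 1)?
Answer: -4800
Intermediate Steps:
a(q, r) = 3*q*(-1 + r) (a(q, r) = 3*((q + 0)*(r - 1)) = 3*(q*(-1 + r)) = 3*q*(-1 + r))
F(u) = -3/8 + 3/(8*u) (F(u) = -3/8 + (3/u)/8 = -3/8 + 3/(8*u))
Y(h) = 15 (Y(h) = (3*h*(-1 + 6))/h = (3*h*5)/h = (15*h)/h = 15)
(16*(-20))*Y(F(y)) = (16*(-20))*15 = -320*15 = -4800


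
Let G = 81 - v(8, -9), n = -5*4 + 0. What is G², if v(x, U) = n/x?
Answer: 27889/4 ≈ 6972.3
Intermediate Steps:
n = -20 (n = -20 + 0 = -20)
v(x, U) = -20/x
G = 167/2 (G = 81 - (-20)/8 = 81 - 1*(-5/2) = 81 + 5/2 = 167/2 ≈ 83.500)
G² = (167/2)² = 27889/4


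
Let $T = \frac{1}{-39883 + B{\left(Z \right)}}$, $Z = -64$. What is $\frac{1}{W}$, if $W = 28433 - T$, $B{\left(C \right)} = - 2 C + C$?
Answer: $\frac{39819}{1132173628} \approx 3.517 \cdot 10^{-5}$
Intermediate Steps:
$B{\left(C \right)} = - C$
$T = - \frac{1}{39819}$ ($T = \frac{1}{-39883 - -64} = \frac{1}{-39883 + 64} = \frac{1}{-39819} = - \frac{1}{39819} \approx -2.5114 \cdot 10^{-5}$)
$W = \frac{1132173628}{39819}$ ($W = 28433 - - \frac{1}{39819} = 28433 + \frac{1}{39819} = \frac{1132173628}{39819} \approx 28433.0$)
$\frac{1}{W} = \frac{1}{\frac{1132173628}{39819}} = \frac{39819}{1132173628}$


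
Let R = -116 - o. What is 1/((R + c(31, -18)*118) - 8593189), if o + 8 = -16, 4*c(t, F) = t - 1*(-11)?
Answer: -1/8592042 ≈ -1.1639e-7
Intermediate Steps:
c(t, F) = 11/4 + t/4 (c(t, F) = (t - 1*(-11))/4 = (t + 11)/4 = (11 + t)/4 = 11/4 + t/4)
o = -24 (o = -8 - 16 = -24)
R = -92 (R = -116 - 1*(-24) = -116 + 24 = -92)
1/((R + c(31, -18)*118) - 8593189) = 1/((-92 + (11/4 + (1/4)*31)*118) - 8593189) = 1/((-92 + (11/4 + 31/4)*118) - 8593189) = 1/((-92 + (21/2)*118) - 8593189) = 1/((-92 + 1239) - 8593189) = 1/(1147 - 8593189) = 1/(-8592042) = -1/8592042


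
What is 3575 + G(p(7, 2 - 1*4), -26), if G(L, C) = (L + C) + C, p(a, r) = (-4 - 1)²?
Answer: 3548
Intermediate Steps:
p(a, r) = 25 (p(a, r) = (-5)² = 25)
G(L, C) = L + 2*C (G(L, C) = (C + L) + C = L + 2*C)
3575 + G(p(7, 2 - 1*4), -26) = 3575 + (25 + 2*(-26)) = 3575 + (25 - 52) = 3575 - 27 = 3548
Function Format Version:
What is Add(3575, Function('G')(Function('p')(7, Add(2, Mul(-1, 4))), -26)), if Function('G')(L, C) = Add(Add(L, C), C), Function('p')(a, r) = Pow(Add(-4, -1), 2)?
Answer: 3548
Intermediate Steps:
Function('p')(a, r) = 25 (Function('p')(a, r) = Pow(-5, 2) = 25)
Function('G')(L, C) = Add(L, Mul(2, C)) (Function('G')(L, C) = Add(Add(C, L), C) = Add(L, Mul(2, C)))
Add(3575, Function('G')(Function('p')(7, Add(2, Mul(-1, 4))), -26)) = Add(3575, Add(25, Mul(2, -26))) = Add(3575, Add(25, -52)) = Add(3575, -27) = 3548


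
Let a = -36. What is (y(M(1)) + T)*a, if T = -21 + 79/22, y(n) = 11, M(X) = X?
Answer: 2538/11 ≈ 230.73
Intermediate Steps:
T = -383/22 (T = -21 + 79*(1/22) = -21 + 79/22 = -383/22 ≈ -17.409)
(y(M(1)) + T)*a = (11 - 383/22)*(-36) = -141/22*(-36) = 2538/11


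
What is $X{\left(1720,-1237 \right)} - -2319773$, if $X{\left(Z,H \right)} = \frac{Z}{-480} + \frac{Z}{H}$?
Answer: $\frac{34434636581}{14844} \approx 2.3198 \cdot 10^{6}$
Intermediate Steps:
$X{\left(Z,H \right)} = - \frac{Z}{480} + \frac{Z}{H}$ ($X{\left(Z,H \right)} = Z \left(- \frac{1}{480}\right) + \frac{Z}{H} = - \frac{Z}{480} + \frac{Z}{H}$)
$X{\left(1720,-1237 \right)} - -2319773 = \left(\left(- \frac{1}{480}\right) 1720 + \frac{1720}{-1237}\right) - -2319773 = \left(- \frac{43}{12} + 1720 \left(- \frac{1}{1237}\right)\right) + 2319773 = \left(- \frac{43}{12} - \frac{1720}{1237}\right) + 2319773 = - \frac{73831}{14844} + 2319773 = \frac{34434636581}{14844}$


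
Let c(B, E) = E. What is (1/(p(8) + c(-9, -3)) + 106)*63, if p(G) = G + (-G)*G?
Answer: 393939/59 ≈ 6676.9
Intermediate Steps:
p(G) = G - G²
(1/(p(8) + c(-9, -3)) + 106)*63 = (1/(8*(1 - 1*8) - 3) + 106)*63 = (1/(8*(1 - 8) - 3) + 106)*63 = (1/(8*(-7) - 3) + 106)*63 = (1/(-56 - 3) + 106)*63 = (1/(-59) + 106)*63 = (-1/59 + 106)*63 = (6253/59)*63 = 393939/59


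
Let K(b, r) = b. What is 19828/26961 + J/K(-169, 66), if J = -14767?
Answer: 401484019/4556409 ≈ 88.114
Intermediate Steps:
19828/26961 + J/K(-169, 66) = 19828/26961 - 14767/(-169) = 19828*(1/26961) - 14767*(-1/169) = 19828/26961 + 14767/169 = 401484019/4556409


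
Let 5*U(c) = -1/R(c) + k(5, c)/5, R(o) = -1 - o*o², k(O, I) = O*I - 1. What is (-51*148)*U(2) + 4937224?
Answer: 370075424/75 ≈ 4.9343e+6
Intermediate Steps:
k(O, I) = -1 + I*O (k(O, I) = I*O - 1 = -1 + I*O)
R(o) = -1 - o³
U(c) = -1/25 - 1/(5*(-1 - c³)) + c/5 (U(c) = (-1/(-1 - c³) + (-1 + c*5)/5)/5 = (-1/(-1 - c³) + (-1 + 5*c)*(⅕))/5 = (-1/(-1 - c³) + (-⅕ + c))/5 = (-⅕ + c - 1/(-1 - c³))/5 = -1/25 - 1/(5*(-1 - c³)) + c/5)
(-51*148)*U(2) + 4937224 = (-51*148)*((5 + (1 + 2³)*(-1 + 5*2))/(25*(1 + 2³))) + 4937224 = -7548*(5 + (1 + 8)*(-1 + 10))/(25*(1 + 8)) + 4937224 = -7548*(5 + 9*9)/(25*9) + 4937224 = -7548*(5 + 81)/(25*9) + 4937224 = -7548*86/(25*9) + 4937224 = -7548*86/225 + 4937224 = -216376/75 + 4937224 = 370075424/75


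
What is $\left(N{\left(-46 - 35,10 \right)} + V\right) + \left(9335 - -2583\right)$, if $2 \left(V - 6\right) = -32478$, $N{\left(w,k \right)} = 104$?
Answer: $-4211$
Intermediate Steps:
$V = -16233$ ($V = 6 + \frac{1}{2} \left(-32478\right) = 6 - 16239 = -16233$)
$\left(N{\left(-46 - 35,10 \right)} + V\right) + \left(9335 - -2583\right) = \left(104 - 16233\right) + \left(9335 - -2583\right) = -16129 + \left(9335 + 2583\right) = -16129 + 11918 = -4211$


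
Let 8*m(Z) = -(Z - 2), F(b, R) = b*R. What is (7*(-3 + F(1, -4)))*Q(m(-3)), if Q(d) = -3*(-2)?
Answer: -294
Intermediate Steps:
F(b, R) = R*b
m(Z) = ¼ - Z/8 (m(Z) = (-(Z - 2))/8 = (-(-2 + Z))/8 = (2 - Z)/8 = ¼ - Z/8)
Q(d) = 6
(7*(-3 + F(1, -4)))*Q(m(-3)) = (7*(-3 - 4*1))*6 = (7*(-3 - 4))*6 = (7*(-7))*6 = -49*6 = -294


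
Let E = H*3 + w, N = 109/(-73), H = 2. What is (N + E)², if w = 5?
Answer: 481636/5329 ≈ 90.380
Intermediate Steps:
N = -109/73 (N = 109*(-1/73) = -109/73 ≈ -1.4932)
E = 11 (E = 2*3 + 5 = 6 + 5 = 11)
(N + E)² = (-109/73 + 11)² = (694/73)² = 481636/5329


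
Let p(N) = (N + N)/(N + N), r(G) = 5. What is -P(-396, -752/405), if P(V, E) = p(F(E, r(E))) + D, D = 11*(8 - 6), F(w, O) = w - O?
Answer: -23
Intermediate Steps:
D = 22 (D = 11*2 = 22)
p(N) = 1 (p(N) = (2*N)/((2*N)) = (2*N)*(1/(2*N)) = 1)
P(V, E) = 23 (P(V, E) = 1 + 22 = 23)
-P(-396, -752/405) = -1*23 = -23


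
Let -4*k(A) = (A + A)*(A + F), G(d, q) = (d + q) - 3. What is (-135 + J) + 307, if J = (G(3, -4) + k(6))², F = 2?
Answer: 956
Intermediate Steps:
G(d, q) = -3 + d + q
k(A) = -A*(2 + A)/2 (k(A) = -(A + A)*(A + 2)/4 = -2*A*(2 + A)/4 = -A*(2 + A)/2)
J = 784 (J = ((-3 + 3 - 4) - ½*6*(2 + 6))² = (-4 - ½*6*8)² = (-4 - 24)² = (-28)² = 784)
(-135 + J) + 307 = (-135 + 784) + 307 = 649 + 307 = 956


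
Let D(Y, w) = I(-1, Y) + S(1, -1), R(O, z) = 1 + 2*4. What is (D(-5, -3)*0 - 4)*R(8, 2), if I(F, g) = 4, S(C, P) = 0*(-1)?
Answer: -36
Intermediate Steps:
S(C, P) = 0
R(O, z) = 9 (R(O, z) = 1 + 8 = 9)
D(Y, w) = 4 (D(Y, w) = 4 + 0 = 4)
(D(-5, -3)*0 - 4)*R(8, 2) = (4*0 - 4)*9 = (0 - 4)*9 = -4*9 = -36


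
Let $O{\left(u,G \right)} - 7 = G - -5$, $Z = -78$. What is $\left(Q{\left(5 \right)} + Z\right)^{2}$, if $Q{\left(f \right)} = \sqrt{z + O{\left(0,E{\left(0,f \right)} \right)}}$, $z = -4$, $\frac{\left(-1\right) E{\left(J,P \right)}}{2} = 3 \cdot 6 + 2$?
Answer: $6052 - 624 i \sqrt{2} \approx 6052.0 - 882.47 i$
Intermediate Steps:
$E{\left(J,P \right)} = -40$ ($E{\left(J,P \right)} = - 2 \left(3 \cdot 6 + 2\right) = - 2 \left(18 + 2\right) = \left(-2\right) 20 = -40$)
$O{\left(u,G \right)} = 12 + G$ ($O{\left(u,G \right)} = 7 + \left(G - -5\right) = 7 + \left(G + 5\right) = 7 + \left(5 + G\right) = 12 + G$)
$Q{\left(f \right)} = 4 i \sqrt{2}$ ($Q{\left(f \right)} = \sqrt{-4 + \left(12 - 40\right)} = \sqrt{-4 - 28} = \sqrt{-32} = 4 i \sqrt{2}$)
$\left(Q{\left(5 \right)} + Z\right)^{2} = \left(4 i \sqrt{2} - 78\right)^{2} = \left(-78 + 4 i \sqrt{2}\right)^{2}$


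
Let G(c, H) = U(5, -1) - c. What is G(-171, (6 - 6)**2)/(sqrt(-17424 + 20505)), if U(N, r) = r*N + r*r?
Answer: 167*sqrt(3081)/3081 ≈ 3.0086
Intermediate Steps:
U(N, r) = r**2 + N*r (U(N, r) = N*r + r**2 = r**2 + N*r)
G(c, H) = -4 - c (G(c, H) = -(5 - 1) - c = -1*4 - c = -4 - c)
G(-171, (6 - 6)**2)/(sqrt(-17424 + 20505)) = (-4 - 1*(-171))/(sqrt(-17424 + 20505)) = (-4 + 171)/(sqrt(3081)) = 167*(sqrt(3081)/3081) = 167*sqrt(3081)/3081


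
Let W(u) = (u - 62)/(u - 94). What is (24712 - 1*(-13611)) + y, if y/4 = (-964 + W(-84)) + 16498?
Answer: 8941143/89 ≈ 1.0046e+5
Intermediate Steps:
W(u) = (-62 + u)/(-94 + u)
y = 5530396/89 (y = 4*((-964 + (-62 - 84)/(-94 - 84)) + 16498) = 4*((-964 - 146/(-178)) + 16498) = 4*((-964 - 1/178*(-146)) + 16498) = 4*((-964 + 73/89) + 16498) = 4*(-85723/89 + 16498) = 4*(1382599/89) = 5530396/89 ≈ 62139.)
(24712 - 1*(-13611)) + y = (24712 - 1*(-13611)) + 5530396/89 = (24712 + 13611) + 5530396/89 = 38323 + 5530396/89 = 8941143/89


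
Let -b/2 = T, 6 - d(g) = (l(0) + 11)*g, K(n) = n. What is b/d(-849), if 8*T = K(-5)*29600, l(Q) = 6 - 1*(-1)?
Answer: 4625/1911 ≈ 2.4202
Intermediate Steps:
l(Q) = 7 (l(Q) = 6 + 1 = 7)
T = -18500 (T = (-5*29600)/8 = (⅛)*(-148000) = -18500)
d(g) = 6 - 18*g (d(g) = 6 - (7 + 11)*g = 6 - 18*g)
b = 37000 (b = -2*(-18500) = 37000)
b/d(-849) = 37000/(6 - 18*(-849)) = 37000/(6 + 15282) = 37000/15288 = 37000*(1/15288) = 4625/1911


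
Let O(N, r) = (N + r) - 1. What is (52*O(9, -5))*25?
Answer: 3900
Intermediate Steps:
O(N, r) = -1 + N + r
(52*O(9, -5))*25 = (52*(-1 + 9 - 5))*25 = (52*3)*25 = 156*25 = 3900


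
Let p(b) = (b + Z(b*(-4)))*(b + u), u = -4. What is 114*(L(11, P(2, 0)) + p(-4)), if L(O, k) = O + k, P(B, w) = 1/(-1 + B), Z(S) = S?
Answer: -9576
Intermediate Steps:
p(b) = -3*b*(-4 + b) (p(b) = (b + b*(-4))*(b - 4) = (b - 4*b)*(-4 + b) = (-3*b)*(-4 + b) = -3*b*(-4 + b))
114*(L(11, P(2, 0)) + p(-4)) = 114*((11 + 1/(-1 + 2)) + 3*(-4)*(4 - 1*(-4))) = 114*((11 + 1/1) + 3*(-4)*(4 + 4)) = 114*((11 + 1) + 3*(-4)*8) = 114*(12 - 96) = 114*(-84) = -9576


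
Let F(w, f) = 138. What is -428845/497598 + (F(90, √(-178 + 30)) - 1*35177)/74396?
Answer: -24669844471/18509650404 ≈ -1.3328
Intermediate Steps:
-428845/497598 + (F(90, √(-178 + 30)) - 1*35177)/74396 = -428845/497598 + (138 - 1*35177)/74396 = -428845*1/497598 + (138 - 35177)*(1/74396) = -428845/497598 - 35039*1/74396 = -428845/497598 - 35039/74396 = -24669844471/18509650404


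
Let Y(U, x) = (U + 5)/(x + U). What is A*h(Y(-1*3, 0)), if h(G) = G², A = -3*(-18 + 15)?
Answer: 4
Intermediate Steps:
A = 9 (A = -3*(-3) = 9)
Y(U, x) = (5 + U)/(U + x)
A*h(Y(-1*3, 0)) = 9*((5 - 1*3)/(-1*3 + 0))² = 9*((5 - 3)/(-3 + 0))² = 9*(2/(-3))² = 9*(-⅓*2)² = 9*(-⅔)² = 9*(4/9) = 4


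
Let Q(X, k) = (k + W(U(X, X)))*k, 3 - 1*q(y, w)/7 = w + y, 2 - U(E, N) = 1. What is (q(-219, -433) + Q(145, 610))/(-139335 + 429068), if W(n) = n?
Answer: 377295/289733 ≈ 1.3022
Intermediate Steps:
U(E, N) = 1 (U(E, N) = 2 - 1*1 = 2 - 1 = 1)
q(y, w) = 21 - 7*w - 7*y (q(y, w) = 21 - 7*(w + y) = 21 + (-7*w - 7*y) = 21 - 7*w - 7*y)
Q(X, k) = k*(1 + k) (Q(X, k) = (k + 1)*k = (1 + k)*k = k*(1 + k))
(q(-219, -433) + Q(145, 610))/(-139335 + 429068) = ((21 - 7*(-433) - 7*(-219)) + 610*(1 + 610))/(-139335 + 429068) = ((21 + 3031 + 1533) + 610*611)/289733 = (4585 + 372710)*(1/289733) = 377295*(1/289733) = 377295/289733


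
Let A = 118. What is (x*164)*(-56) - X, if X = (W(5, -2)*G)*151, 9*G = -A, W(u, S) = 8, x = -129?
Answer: 10805168/9 ≈ 1.2006e+6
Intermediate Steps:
G = -118/9 (G = (-1*118)/9 = (⅑)*(-118) = -118/9 ≈ -13.111)
X = -142544/9 (X = (8*(-118/9))*151 = -944/9*151 = -142544/9 ≈ -15838.)
(x*164)*(-56) - X = -129*164*(-56) - 1*(-142544/9) = -21156*(-56) + 142544/9 = 1184736 + 142544/9 = 10805168/9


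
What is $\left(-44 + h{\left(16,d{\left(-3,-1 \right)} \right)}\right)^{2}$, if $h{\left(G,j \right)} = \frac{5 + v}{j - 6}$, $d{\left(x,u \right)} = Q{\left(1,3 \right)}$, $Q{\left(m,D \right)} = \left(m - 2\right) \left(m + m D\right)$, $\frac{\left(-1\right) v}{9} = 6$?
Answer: $\frac{152881}{100} \approx 1528.8$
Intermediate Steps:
$v = -54$ ($v = \left(-9\right) 6 = -54$)
$Q{\left(m,D \right)} = \left(-2 + m\right) \left(m + D m\right)$
$d{\left(x,u \right)} = -4$ ($d{\left(x,u \right)} = 1 \left(-2 + 1 - 6 + 3 \cdot 1\right) = 1 \left(-2 + 1 - 6 + 3\right) = 1 \left(-4\right) = -4$)
$h{\left(G,j \right)} = - \frac{49}{-6 + j}$ ($h{\left(G,j \right)} = \frac{5 - 54}{j - 6} = - \frac{49}{-6 + j}$)
$\left(-44 + h{\left(16,d{\left(-3,-1 \right)} \right)}\right)^{2} = \left(-44 - \frac{49}{-6 - 4}\right)^{2} = \left(-44 - \frac{49}{-10}\right)^{2} = \left(-44 - - \frac{49}{10}\right)^{2} = \left(-44 + \frac{49}{10}\right)^{2} = \left(- \frac{391}{10}\right)^{2} = \frac{152881}{100}$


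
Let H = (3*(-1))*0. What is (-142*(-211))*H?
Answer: 0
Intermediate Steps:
H = 0 (H = -3*0 = 0)
(-142*(-211))*H = -142*(-211)*0 = 29962*0 = 0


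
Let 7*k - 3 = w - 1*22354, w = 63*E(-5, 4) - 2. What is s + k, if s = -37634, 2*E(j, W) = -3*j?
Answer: -570637/14 ≈ -40760.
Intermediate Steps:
E(j, W) = -3*j/2 (E(j, W) = (-3*j)/2 = -3*j/2)
w = 941/2 (w = 63*(-3/2*(-5)) - 2 = 63*(15/2) - 2 = 945/2 - 2 = 941/2 ≈ 470.50)
k = -43761/14 (k = 3/7 + (941/2 - 1*22354)/7 = 3/7 + (941/2 - 22354)/7 = 3/7 + (⅐)*(-43767/2) = 3/7 - 43767/14 = -43761/14 ≈ -3125.8)
s + k = -37634 - 43761/14 = -570637/14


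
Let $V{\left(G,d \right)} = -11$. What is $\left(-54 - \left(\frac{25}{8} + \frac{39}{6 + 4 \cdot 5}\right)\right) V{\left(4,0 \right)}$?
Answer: $\frac{5159}{8} \approx 644.88$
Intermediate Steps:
$\left(-54 - \left(\frac{25}{8} + \frac{39}{6 + 4 \cdot 5}\right)\right) V{\left(4,0 \right)} = \left(-54 - \left(\frac{25}{8} + \frac{39}{6 + 4 \cdot 5}\right)\right) \left(-11\right) = \left(-54 - \left(\frac{25}{8} + \frac{39}{6 + 20}\right)\right) \left(-11\right) = \left(-54 - \left(\frac{25}{8} + \frac{39}{26}\right)\right) \left(-11\right) = \left(-54 - \frac{37}{8}\right) \left(-11\right) = \left(- \frac{469}{8}\right) \left(-11\right) = \frac{5159}{8}$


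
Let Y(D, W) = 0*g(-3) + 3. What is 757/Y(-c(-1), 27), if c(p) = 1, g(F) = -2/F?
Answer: 757/3 ≈ 252.33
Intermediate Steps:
Y(D, W) = 3 (Y(D, W) = 0*(-2/(-3)) + 3 = 0*(-2*(-⅓)) + 3 = 0*(⅔) + 3 = 0 + 3 = 3)
757/Y(-c(-1), 27) = 757/3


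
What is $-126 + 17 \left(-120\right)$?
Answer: $-2166$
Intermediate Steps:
$-126 + 17 \left(-120\right) = -126 - 2040 = -2166$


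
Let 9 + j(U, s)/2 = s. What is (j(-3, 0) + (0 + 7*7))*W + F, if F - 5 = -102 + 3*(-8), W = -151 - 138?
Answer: -9080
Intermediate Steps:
j(U, s) = -18 + 2*s
W = -289
F = -121 (F = 5 + (-102 + 3*(-8)) = 5 + (-102 - 24) = 5 - 126 = -121)
(j(-3, 0) + (0 + 7*7))*W + F = ((-18 + 2*0) + (0 + 7*7))*(-289) - 121 = ((-18 + 0) + (0 + 49))*(-289) - 121 = (-18 + 49)*(-289) - 121 = 31*(-289) - 121 = -8959 - 121 = -9080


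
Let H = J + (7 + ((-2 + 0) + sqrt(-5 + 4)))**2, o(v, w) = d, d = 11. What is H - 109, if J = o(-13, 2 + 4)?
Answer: -74 + 10*I ≈ -74.0 + 10.0*I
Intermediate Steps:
o(v, w) = 11
J = 11
H = 11 + (5 + I)**2 (H = 11 + (7 + ((-2 + 0) + sqrt(-5 + 4)))**2 = 11 + (7 + (-2 + sqrt(-1)))**2 = 11 + (7 + (-2 + I))**2 = 11 + (5 + I)**2 ≈ 35.0 + 10.0*I)
H - 109 = (35 + 10*I) - 109 = -74 + 10*I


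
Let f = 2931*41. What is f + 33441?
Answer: 153612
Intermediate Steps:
f = 120171
f + 33441 = 120171 + 33441 = 153612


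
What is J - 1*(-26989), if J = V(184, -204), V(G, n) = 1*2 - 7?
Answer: 26984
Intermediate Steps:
V(G, n) = -5 (V(G, n) = 2 - 7 = -5)
J = -5
J - 1*(-26989) = -5 - 1*(-26989) = -5 + 26989 = 26984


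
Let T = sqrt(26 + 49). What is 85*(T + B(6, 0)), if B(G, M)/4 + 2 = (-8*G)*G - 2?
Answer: -99280 + 425*sqrt(3) ≈ -98544.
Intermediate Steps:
B(G, M) = -16 - 32*G**2 (B(G, M) = -8 + 4*((-8*G)*G - 2) = -8 + 4*(-8*G**2 - 2) = -8 + 4*(-2 - 8*G**2) = -8 + (-8 - 32*G**2) = -16 - 32*G**2)
T = 5*sqrt(3) (T = sqrt(75) = 5*sqrt(3) ≈ 8.6602)
85*(T + B(6, 0)) = 85*(5*sqrt(3) + (-16 - 32*6**2)) = 85*(5*sqrt(3) + (-16 - 32*36)) = 85*(5*sqrt(3) + (-16 - 1152)) = 85*(5*sqrt(3) - 1168) = 85*(-1168 + 5*sqrt(3)) = -99280 + 425*sqrt(3)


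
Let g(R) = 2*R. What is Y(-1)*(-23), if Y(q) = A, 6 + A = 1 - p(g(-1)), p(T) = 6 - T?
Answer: 299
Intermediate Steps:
A = -13 (A = -6 + (1 - (6 - 2*(-1))) = -6 + (1 - (6 - 1*(-2))) = -6 + (1 - (6 + 2)) = -6 + (1 - 1*8) = -6 + (1 - 8) = -6 - 7 = -13)
Y(q) = -13
Y(-1)*(-23) = -13*(-23) = 299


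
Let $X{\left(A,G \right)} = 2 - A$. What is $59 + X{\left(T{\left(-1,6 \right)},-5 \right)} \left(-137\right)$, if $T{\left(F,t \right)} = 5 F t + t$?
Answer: $-3503$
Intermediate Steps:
$T{\left(F,t \right)} = t + 5 F t$ ($T{\left(F,t \right)} = 5 F t + t = t + 5 F t$)
$59 + X{\left(T{\left(-1,6 \right)},-5 \right)} \left(-137\right) = 59 + \left(2 - 6 \left(1 + 5 \left(-1\right)\right)\right) \left(-137\right) = 59 + \left(2 - 6 \left(1 - 5\right)\right) \left(-137\right) = 59 + \left(2 - 6 \left(-4\right)\right) \left(-137\right) = 59 + \left(2 - -24\right) \left(-137\right) = 59 + \left(2 + 24\right) \left(-137\right) = 59 + 26 \left(-137\right) = 59 - 3562 = -3503$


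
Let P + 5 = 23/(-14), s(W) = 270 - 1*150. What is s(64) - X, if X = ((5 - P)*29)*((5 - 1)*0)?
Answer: 120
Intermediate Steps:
s(W) = 120 (s(W) = 270 - 150 = 120)
P = -93/14 (P = -5 + 23/(-14) = -5 + 23*(-1/14) = -5 - 23/14 = -93/14 ≈ -6.6429)
X = 0 (X = ((5 - 1*(-93/14))*29)*((5 - 1)*0) = ((5 + 93/14)*29)*(4*0) = ((163/14)*29)*0 = (4727/14)*0 = 0)
s(64) - X = 120 - 1*0 = 120 + 0 = 120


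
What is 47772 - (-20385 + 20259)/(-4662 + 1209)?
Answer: 54985530/1151 ≈ 47772.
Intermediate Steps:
47772 - (-20385 + 20259)/(-4662 + 1209) = 47772 - (-126)/(-3453) = 47772 - (-126)*(-1)/3453 = 47772 - 1*42/1151 = 47772 - 42/1151 = 54985530/1151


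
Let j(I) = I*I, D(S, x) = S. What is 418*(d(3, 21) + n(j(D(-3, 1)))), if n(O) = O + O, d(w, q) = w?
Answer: 8778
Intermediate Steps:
j(I) = I**2
n(O) = 2*O
418*(d(3, 21) + n(j(D(-3, 1)))) = 418*(3 + 2*(-3)**2) = 418*(3 + 2*9) = 418*(3 + 18) = 418*21 = 8778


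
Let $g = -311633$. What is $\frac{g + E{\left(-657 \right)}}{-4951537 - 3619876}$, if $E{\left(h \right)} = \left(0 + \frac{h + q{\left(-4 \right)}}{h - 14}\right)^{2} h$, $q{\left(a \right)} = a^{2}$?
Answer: $\frac{7398942230}{203115871607} \approx 0.036427$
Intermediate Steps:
$E{\left(h \right)} = \frac{h \left(16 + h\right)^{2}}{\left(-14 + h\right)^{2}}$ ($E{\left(h \right)} = \left(0 + \frac{h + \left(-4\right)^{2}}{h - 14}\right)^{2} h = \left(0 + \frac{h + 16}{-14 + h}\right)^{2} h = \left(0 + \frac{16 + h}{-14 + h}\right)^{2} h = \left(\frac{16 + h}{-14 + h}\right)^{2} h = \frac{\left(16 + h\right)^{2}}{\left(-14 + h\right)^{2}} h = \frac{h \left(16 + h\right)^{2}}{\left(-14 + h\right)^{2}}$)
$\frac{g + E{\left(-657 \right)}}{-4951537 - 3619876} = \frac{-311633 - \frac{657 \left(16 - 657\right)^{2}}{\left(-14 - 657\right)^{2}}}{-4951537 - 3619876} = \frac{-311633 - \frac{657 \left(-641\right)^{2}}{450241}}{-8571413} = \left(-311633 - \frac{657}{450241} \cdot 410881\right) \left(- \frac{1}{8571413}\right) = \left(-311633 - \frac{269948817}{450241}\right) \left(- \frac{1}{8571413}\right) = \left(- \frac{140579902370}{450241}\right) \left(- \frac{1}{8571413}\right) = \frac{7398942230}{203115871607}$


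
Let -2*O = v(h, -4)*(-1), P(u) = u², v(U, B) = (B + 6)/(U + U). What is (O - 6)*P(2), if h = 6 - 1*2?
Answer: -47/2 ≈ -23.500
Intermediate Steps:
h = 4 (h = 6 - 2 = 4)
v(U, B) = (6 + B)/(2*U) (v(U, B) = (6 + B)/((2*U)) = (6 + B)*(1/(2*U)) = (6 + B)/(2*U))
O = ⅛ (O = -(½)*(6 - 4)/4*(-1)/2 = -(½)*(¼)*2*(-1)/2 = -(-1)/8 = -½*(-¼) = ⅛ ≈ 0.12500)
(O - 6)*P(2) = (⅛ - 6)*2² = -47/8*4 = -47/2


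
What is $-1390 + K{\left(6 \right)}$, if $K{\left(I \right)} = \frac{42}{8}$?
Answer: $- \frac{5539}{4} \approx -1384.8$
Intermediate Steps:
$K{\left(I \right)} = \frac{21}{4}$ ($K{\left(I \right)} = 42 \cdot \frac{1}{8} = \frac{21}{4}$)
$-1390 + K{\left(6 \right)} = -1390 + \frac{21}{4} = - \frac{5539}{4}$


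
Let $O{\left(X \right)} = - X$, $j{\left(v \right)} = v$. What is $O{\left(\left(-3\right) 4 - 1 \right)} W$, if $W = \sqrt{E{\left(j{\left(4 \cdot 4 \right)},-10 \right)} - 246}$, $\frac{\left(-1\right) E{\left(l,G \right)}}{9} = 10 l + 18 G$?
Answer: $13 i \sqrt{66} \approx 105.61 i$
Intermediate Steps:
$E{\left(l,G \right)} = - 162 G - 90 l$ ($E{\left(l,G \right)} = - 9 \left(10 l + 18 G\right) = - 162 G - 90 l$)
$W = i \sqrt{66}$ ($W = \sqrt{\left(\left(-162\right) \left(-10\right) - 90 \cdot 4 \cdot 4\right) - 246} = \sqrt{\left(1620 - 1440\right) - 246} = \sqrt{180 - 246} = \sqrt{-66} = i \sqrt{66} \approx 8.124 i$)
$O{\left(\left(-3\right) 4 - 1 \right)} W = - (\left(-3\right) 4 - 1) i \sqrt{66} = - (-12 - 1) i \sqrt{66} = \left(-1\right) \left(-13\right) i \sqrt{66} = 13 i \sqrt{66}$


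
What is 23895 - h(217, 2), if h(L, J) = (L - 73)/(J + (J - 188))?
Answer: 549603/23 ≈ 23896.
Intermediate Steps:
h(L, J) = (-73 + L)/(-188 + 2*J) (h(L, J) = (-73 + L)/(J + (-188 + J)) = (-73 + L)/(-188 + 2*J))
23895 - h(217, 2) = 23895 - (-73 + 217)/(2*(-94 + 2)) = 23895 - 144/(2*(-92)) = 23895 - (-1)*144/(2*92) = 23895 - 1*(-18/23) = 23895 + 18/23 = 549603/23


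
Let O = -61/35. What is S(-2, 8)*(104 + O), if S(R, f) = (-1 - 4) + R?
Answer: -3579/5 ≈ -715.80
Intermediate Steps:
S(R, f) = -5 + R
O = -61/35 (O = -61*1/35 = -61/35 ≈ -1.7429)
S(-2, 8)*(104 + O) = (-5 - 2)*(104 - 61/35) = -7*3579/35 = -3579/5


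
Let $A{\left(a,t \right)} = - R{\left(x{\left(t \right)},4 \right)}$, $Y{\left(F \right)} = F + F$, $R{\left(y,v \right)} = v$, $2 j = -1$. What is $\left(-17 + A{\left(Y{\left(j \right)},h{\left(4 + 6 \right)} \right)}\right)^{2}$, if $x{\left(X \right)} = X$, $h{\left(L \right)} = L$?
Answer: $441$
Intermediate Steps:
$j = - \frac{1}{2}$ ($j = \frac{1}{2} \left(-1\right) = - \frac{1}{2} \approx -0.5$)
$Y{\left(F \right)} = 2 F$
$A{\left(a,t \right)} = -4$ ($A{\left(a,t \right)} = \left(-1\right) 4 = -4$)
$\left(-17 + A{\left(Y{\left(j \right)},h{\left(4 + 6 \right)} \right)}\right)^{2} = \left(-17 - 4\right)^{2} = \left(-21\right)^{2} = 441$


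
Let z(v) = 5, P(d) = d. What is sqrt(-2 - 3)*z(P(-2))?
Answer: 5*I*sqrt(5) ≈ 11.18*I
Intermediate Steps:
sqrt(-2 - 3)*z(P(-2)) = sqrt(-2 - 3)*5 = sqrt(-5)*5 = (I*sqrt(5))*5 = 5*I*sqrt(5)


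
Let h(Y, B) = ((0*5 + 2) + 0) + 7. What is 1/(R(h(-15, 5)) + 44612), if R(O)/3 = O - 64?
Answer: 1/44447 ≈ 2.2499e-5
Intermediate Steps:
h(Y, B) = 9 (h(Y, B) = ((0 + 2) + 0) + 7 = (2 + 0) + 7 = 2 + 7 = 9)
R(O) = -192 + 3*O (R(O) = 3*(O - 64) = 3*(-64 + O) = -192 + 3*O)
1/(R(h(-15, 5)) + 44612) = 1/((-192 + 3*9) + 44612) = 1/((-192 + 27) + 44612) = 1/(-165 + 44612) = 1/44447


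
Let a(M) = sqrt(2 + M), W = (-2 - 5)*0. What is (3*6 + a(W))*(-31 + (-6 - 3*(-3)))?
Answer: -504 - 28*sqrt(2) ≈ -543.60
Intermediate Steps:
W = 0 (W = -7*0 = 0)
(3*6 + a(W))*(-31 + (-6 - 3*(-3))) = (3*6 + sqrt(2 + 0))*(-31 + (-6 - 3*(-3))) = (18 + sqrt(2))*(-31 + (-6 + 9)) = (18 + sqrt(2))*(-31 + 3) = (18 + sqrt(2))*(-28) = -504 - 28*sqrt(2)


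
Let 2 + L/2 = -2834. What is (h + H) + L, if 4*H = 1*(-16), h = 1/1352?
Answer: -7673951/1352 ≈ -5676.0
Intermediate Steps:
h = 1/1352 ≈ 0.00073965
H = -4 (H = (1*(-16))/4 = (¼)*(-16) = -4)
L = -5672 (L = -4 + 2*(-2834) = -4 - 5668 = -5672)
(h + H) + L = (1/1352 - 4) - 5672 = -5407/1352 - 5672 = -7673951/1352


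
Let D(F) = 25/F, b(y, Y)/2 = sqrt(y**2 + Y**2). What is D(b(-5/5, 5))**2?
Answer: 625/104 ≈ 6.0096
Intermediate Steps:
b(y, Y) = 2*sqrt(Y**2 + y**2) (b(y, Y) = 2*sqrt(y**2 + Y**2) = 2*sqrt(Y**2 + y**2))
D(b(-5/5, 5))**2 = (25/((2*sqrt(5**2 + (-5/5)**2))))**2 = (25/((2*sqrt(25 + (-5*1/5)**2))))**2 = (25/((2*sqrt(25 + (-1)**2))))**2 = (25/((2*sqrt(25 + 1))))**2 = (25/((2*sqrt(26))))**2 = (25*(sqrt(26)/52))**2 = (25*sqrt(26)/52)**2 = 625/104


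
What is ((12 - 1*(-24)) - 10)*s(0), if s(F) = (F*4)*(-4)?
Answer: 0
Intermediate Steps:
s(F) = -16*F (s(F) = (4*F)*(-4) = -16*F)
((12 - 1*(-24)) - 10)*s(0) = ((12 - 1*(-24)) - 10)*(-16*0) = ((12 + 24) - 10)*0 = (36 - 10)*0 = 26*0 = 0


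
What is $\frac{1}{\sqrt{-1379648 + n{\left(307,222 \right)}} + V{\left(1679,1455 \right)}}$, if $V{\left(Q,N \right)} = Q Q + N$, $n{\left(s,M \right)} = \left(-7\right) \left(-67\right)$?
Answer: $\frac{2820496}{7955199065195} - \frac{i \sqrt{1379179}}{7955199065195} \approx 3.5455 \cdot 10^{-7} - 1.4762 \cdot 10^{-10} i$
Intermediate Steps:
$n{\left(s,M \right)} = 469$
$V{\left(Q,N \right)} = N + Q^{2}$ ($V{\left(Q,N \right)} = Q^{2} + N = N + Q^{2}$)
$\frac{1}{\sqrt{-1379648 + n{\left(307,222 \right)}} + V{\left(1679,1455 \right)}} = \frac{1}{\sqrt{-1379648 + 469} + \left(1455 + 1679^{2}\right)} = \frac{1}{\sqrt{-1379179} + \left(1455 + 2819041\right)} = \frac{1}{i \sqrt{1379179} + 2820496} = \frac{1}{2820496 + i \sqrt{1379179}}$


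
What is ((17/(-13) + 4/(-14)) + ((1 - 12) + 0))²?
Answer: 1313316/8281 ≈ 158.59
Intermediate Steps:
((17/(-13) + 4/(-14)) + ((1 - 12) + 0))² = ((17*(-1/13) + 4*(-1/14)) + (-11 + 0))² = ((-17/13 - 2/7) - 11)² = (-145/91 - 11)² = (-1146/91)² = 1313316/8281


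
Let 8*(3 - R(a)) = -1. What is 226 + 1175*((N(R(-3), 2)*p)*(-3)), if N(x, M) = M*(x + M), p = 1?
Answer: -143621/4 ≈ -35905.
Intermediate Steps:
R(a) = 25/8 (R(a) = 3 - ⅛*(-1) = 3 + ⅛ = 25/8)
N(x, M) = M*(M + x)
226 + 1175*((N(R(-3), 2)*p)*(-3)) = 226 + 1175*(((2*(2 + 25/8))*1)*(-3)) = 226 + 1175*(((2*(41/8))*1)*(-3)) = 226 + 1175*(((41/4)*1)*(-3)) = 226 + 1175*((41/4)*(-3)) = 226 + 1175*(-123/4) = 226 - 144525/4 = -143621/4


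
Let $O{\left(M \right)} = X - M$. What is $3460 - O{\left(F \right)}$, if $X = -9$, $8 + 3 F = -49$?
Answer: $3450$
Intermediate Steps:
$F = -19$ ($F = - \frac{8}{3} + \frac{1}{3} \left(-49\right) = - \frac{8}{3} - \frac{49}{3} = -19$)
$O{\left(M \right)} = -9 - M$
$3460 - O{\left(F \right)} = 3460 - \left(-9 - -19\right) = 3460 - \left(-9 + 19\right) = 3460 - 10 = 3450$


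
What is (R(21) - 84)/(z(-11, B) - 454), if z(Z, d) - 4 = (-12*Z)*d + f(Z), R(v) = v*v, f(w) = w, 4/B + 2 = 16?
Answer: -2499/2963 ≈ -0.84340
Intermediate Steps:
B = 2/7 (B = 4/(-2 + 16) = 4/14 = 4*(1/14) = 2/7 ≈ 0.28571)
R(v) = v**2
z(Z, d) = 4 + Z - 12*Z*d (z(Z, d) = 4 + ((-12*Z)*d + Z) = 4 + (-12*Z*d + Z) = 4 + (Z - 12*Z*d) = 4 + Z - 12*Z*d)
(R(21) - 84)/(z(-11, B) - 454) = (21**2 - 84)/((4 - 11 - 12*(-11)*2/7) - 454) = (441 - 84)/((4 - 11 + 264/7) - 454) = 357/(215/7 - 454) = 357/(-2963/7) = -7/2963*357 = -2499/2963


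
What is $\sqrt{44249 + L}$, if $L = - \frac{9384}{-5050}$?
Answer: $\frac{\sqrt{11285075117}}{505} \approx 210.36$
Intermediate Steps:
$L = \frac{4692}{2525}$ ($L = \left(-9384\right) \left(- \frac{1}{5050}\right) = \frac{4692}{2525} \approx 1.8582$)
$\sqrt{44249 + L} = \sqrt{44249 + \frac{4692}{2525}} = \sqrt{\frac{111733417}{2525}} = \frac{\sqrt{11285075117}}{505}$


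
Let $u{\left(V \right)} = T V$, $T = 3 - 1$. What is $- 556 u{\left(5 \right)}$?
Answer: $-5560$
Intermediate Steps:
$T = 2$ ($T = 3 - 1 = 2$)
$u{\left(V \right)} = 2 V$
$- 556 u{\left(5 \right)} = - 556 \cdot 2 \cdot 5 = \left(-556\right) 10 = -5560$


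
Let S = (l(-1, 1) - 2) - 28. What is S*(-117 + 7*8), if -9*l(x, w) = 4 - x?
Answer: 16775/9 ≈ 1863.9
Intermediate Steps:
l(x, w) = -4/9 + x/9 (l(x, w) = -(4 - x)/9 = -4/9 + x/9)
S = -275/9 (S = ((-4/9 + (1/9)*(-1)) - 2) - 28 = ((-4/9 - 1/9) - 2) - 28 = (-5/9 - 2) - 28 = -23/9 - 28 = -275/9 ≈ -30.556)
S*(-117 + 7*8) = -275*(-117 + 7*8)/9 = -275*(-117 + 56)/9 = -275/9*(-61) = 16775/9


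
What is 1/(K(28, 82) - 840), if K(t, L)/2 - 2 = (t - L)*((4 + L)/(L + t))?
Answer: -55/50624 ≈ -0.0010864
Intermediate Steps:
K(t, L) = 4 + 2*(4 + L)*(t - L)/(L + t) (K(t, L) = 4 + 2*((t - L)*((4 + L)/(L + t))) = 4 + 2*((4 + L)*(t - L)/(L + t)) = 4 + 2*(4 + L)*(t - L)/(L + t))
1/(K(28, 82) - 840) = 1/(2*(-1*82² - 2*82 + 6*28 + 82*28)/(82 + 28) - 840) = 1/(2*(-1*6724 - 164 + 168 + 2296)/110 - 840) = 1/(2*(1/110)*(-6724 - 164 + 168 + 2296) - 840) = 1/(2*(1/110)*(-4424) - 840) = 1/(-4424/55 - 840) = 1/(-50624/55) = -55/50624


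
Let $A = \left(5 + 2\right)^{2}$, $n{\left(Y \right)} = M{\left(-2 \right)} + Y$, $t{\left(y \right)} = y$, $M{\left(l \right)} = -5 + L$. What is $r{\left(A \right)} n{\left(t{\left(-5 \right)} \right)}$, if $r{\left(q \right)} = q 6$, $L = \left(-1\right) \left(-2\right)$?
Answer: $-2352$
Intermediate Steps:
$L = 2$
$M{\left(l \right)} = -3$ ($M{\left(l \right)} = -5 + 2 = -3$)
$n{\left(Y \right)} = -3 + Y$
$A = 49$ ($A = 7^{2} = 49$)
$r{\left(q \right)} = 6 q$
$r{\left(A \right)} n{\left(t{\left(-5 \right)} \right)} = 6 \cdot 49 \left(-3 - 5\right) = 294 \left(-8\right) = -2352$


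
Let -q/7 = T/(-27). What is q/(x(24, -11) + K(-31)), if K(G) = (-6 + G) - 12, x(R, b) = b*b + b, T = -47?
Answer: -329/1647 ≈ -0.19976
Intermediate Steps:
x(R, b) = b + b**2 (x(R, b) = b**2 + b = b + b**2)
K(G) = -18 + G
q = -329/27 (q = -(-329)/(-27) = -(-329)*(-1)/27 = -7*47/27 = -329/27 ≈ -12.185)
q/(x(24, -11) + K(-31)) = -329/(27*(-11*(1 - 11) + (-18 - 31))) = -329/(27*(-11*(-10) - 49)) = -329/(27*(110 - 49)) = -329/27/61 = -329/27*1/61 = -329/1647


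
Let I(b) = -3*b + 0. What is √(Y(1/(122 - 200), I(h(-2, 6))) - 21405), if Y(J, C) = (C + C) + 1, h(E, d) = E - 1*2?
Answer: 2*I*√5345 ≈ 146.22*I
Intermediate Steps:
h(E, d) = -2 + E (h(E, d) = E - 2 = -2 + E)
I(b) = -3*b
Y(J, C) = 1 + 2*C (Y(J, C) = 2*C + 1 = 1 + 2*C)
√(Y(1/(122 - 200), I(h(-2, 6))) - 21405) = √((1 + 2*(-3*(-2 - 2))) - 21405) = √((1 + 2*(-3*(-4))) - 21405) = √((1 + 2*12) - 21405) = √((1 + 24) - 21405) = √(25 - 21405) = √(-21380) = 2*I*√5345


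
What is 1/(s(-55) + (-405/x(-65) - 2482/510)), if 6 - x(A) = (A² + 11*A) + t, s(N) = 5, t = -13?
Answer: 52365/13057 ≈ 4.0105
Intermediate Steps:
x(A) = 19 - A² - 11*A (x(A) = 6 - ((A² + 11*A) - 13) = 6 - (-13 + A² + 11*A) = 6 + (13 - A² - 11*A) = 19 - A² - 11*A)
1/(s(-55) + (-405/x(-65) - 2482/510)) = 1/(5 + (-405/(19 - 1*(-65)² - 11*(-65)) - 2482/510)) = 1/(5 + (-405/(19 - 1*4225 + 715) - 2482*1/510)) = 1/(5 + (-405/(19 - 4225 + 715) - 73/15)) = 1/(5 + (-405/(-3491) - 73/15)) = 1/(5 + (-405*(-1/3491) - 73/15)) = 1/(5 + (405/3491 - 73/15)) = 1/(5 - 248768/52365) = 1/(13057/52365) = 52365/13057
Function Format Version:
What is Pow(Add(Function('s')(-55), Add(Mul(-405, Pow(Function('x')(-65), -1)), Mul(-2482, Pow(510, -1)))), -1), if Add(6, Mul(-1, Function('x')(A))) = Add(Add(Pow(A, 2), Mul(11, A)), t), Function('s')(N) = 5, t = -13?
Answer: Rational(52365, 13057) ≈ 4.0105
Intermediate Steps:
Function('x')(A) = Add(19, Mul(-1, Pow(A, 2)), Mul(-11, A)) (Function('x')(A) = Add(6, Mul(-1, Add(Add(Pow(A, 2), Mul(11, A)), -13))) = Add(6, Mul(-1, Add(-13, Pow(A, 2), Mul(11, A)))) = Add(6, Add(13, Mul(-1, Pow(A, 2)), Mul(-11, A))) = Add(19, Mul(-1, Pow(A, 2)), Mul(-11, A)))
Pow(Add(Function('s')(-55), Add(Mul(-405, Pow(Function('x')(-65), -1)), Mul(-2482, Pow(510, -1)))), -1) = Pow(Add(5, Add(Mul(-405, Pow(Add(19, Mul(-1, Pow(-65, 2)), Mul(-11, -65)), -1)), Mul(-2482, Pow(510, -1)))), -1) = Pow(Add(5, Add(Mul(-405, Pow(Add(19, Mul(-1, 4225), 715), -1)), Mul(-2482, Rational(1, 510)))), -1) = Pow(Add(5, Add(Mul(-405, Pow(Add(19, -4225, 715), -1)), Rational(-73, 15))), -1) = Pow(Add(5, Add(Mul(-405, Pow(-3491, -1)), Rational(-73, 15))), -1) = Pow(Add(5, Add(Mul(-405, Rational(-1, 3491)), Rational(-73, 15))), -1) = Pow(Add(5, Add(Rational(405, 3491), Rational(-73, 15))), -1) = Pow(Add(5, Rational(-248768, 52365)), -1) = Pow(Rational(13057, 52365), -1) = Rational(52365, 13057)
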